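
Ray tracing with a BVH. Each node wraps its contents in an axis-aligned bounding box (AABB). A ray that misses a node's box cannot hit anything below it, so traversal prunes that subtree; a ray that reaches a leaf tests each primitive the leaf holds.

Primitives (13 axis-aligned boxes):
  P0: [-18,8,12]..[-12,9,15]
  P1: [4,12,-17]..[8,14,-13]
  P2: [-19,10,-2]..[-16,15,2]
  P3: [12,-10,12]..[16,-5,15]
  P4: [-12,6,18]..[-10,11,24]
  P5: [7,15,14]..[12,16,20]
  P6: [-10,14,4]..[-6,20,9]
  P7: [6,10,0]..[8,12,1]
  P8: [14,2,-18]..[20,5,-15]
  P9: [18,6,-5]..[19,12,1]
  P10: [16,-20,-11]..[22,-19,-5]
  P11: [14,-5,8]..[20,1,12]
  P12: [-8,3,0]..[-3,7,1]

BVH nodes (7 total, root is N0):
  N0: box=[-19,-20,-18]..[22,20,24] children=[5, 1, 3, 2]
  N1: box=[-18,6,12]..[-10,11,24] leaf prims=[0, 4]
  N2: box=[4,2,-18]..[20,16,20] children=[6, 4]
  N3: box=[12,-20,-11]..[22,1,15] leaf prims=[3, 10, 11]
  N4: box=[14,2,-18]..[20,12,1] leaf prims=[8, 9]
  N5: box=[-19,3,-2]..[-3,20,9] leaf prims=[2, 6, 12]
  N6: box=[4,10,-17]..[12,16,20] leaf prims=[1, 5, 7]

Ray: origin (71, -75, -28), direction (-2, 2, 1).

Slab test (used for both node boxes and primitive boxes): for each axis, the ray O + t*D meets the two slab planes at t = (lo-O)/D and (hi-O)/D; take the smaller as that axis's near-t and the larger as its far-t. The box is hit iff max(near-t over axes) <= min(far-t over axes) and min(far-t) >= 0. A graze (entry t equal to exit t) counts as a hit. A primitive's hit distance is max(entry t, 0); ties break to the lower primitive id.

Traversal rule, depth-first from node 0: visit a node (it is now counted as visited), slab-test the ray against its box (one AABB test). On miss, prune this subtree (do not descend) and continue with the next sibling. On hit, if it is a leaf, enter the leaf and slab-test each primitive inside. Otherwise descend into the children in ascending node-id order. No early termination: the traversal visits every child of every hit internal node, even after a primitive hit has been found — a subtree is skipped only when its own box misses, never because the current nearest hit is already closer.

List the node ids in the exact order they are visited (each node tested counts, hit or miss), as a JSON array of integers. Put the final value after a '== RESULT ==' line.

Trace the traversal:
N0 x:[49/2,45] y:[55/2,95/2] z:[10,52] -> hit [55/2,45], descend [1, 2, 3, 5]
  N1 x:[81/2,89/2] y:[81/2,43] z:[40,52] -> hit [81/2,43] leaf, test {P0@t=83/2, P4(miss)}
  N2 x:[51/2,67/2] y:[77/2,91/2] z:[10,48] -> miss, prune
  N3 x:[49/2,59/2] y:[55/2,38] z:[17,43] -> hit [55/2,59/2] leaf, test {P3(miss), P10(miss), P11(miss)}
  N5 x:[37,45] y:[39,95/2] z:[26,37] -> miss, prune

5 AABB tests over nodes [0, 1, 2, 3, 5]; 2 leaves entered; closest P0.

== RESULT ==
[0, 1, 2, 3, 5]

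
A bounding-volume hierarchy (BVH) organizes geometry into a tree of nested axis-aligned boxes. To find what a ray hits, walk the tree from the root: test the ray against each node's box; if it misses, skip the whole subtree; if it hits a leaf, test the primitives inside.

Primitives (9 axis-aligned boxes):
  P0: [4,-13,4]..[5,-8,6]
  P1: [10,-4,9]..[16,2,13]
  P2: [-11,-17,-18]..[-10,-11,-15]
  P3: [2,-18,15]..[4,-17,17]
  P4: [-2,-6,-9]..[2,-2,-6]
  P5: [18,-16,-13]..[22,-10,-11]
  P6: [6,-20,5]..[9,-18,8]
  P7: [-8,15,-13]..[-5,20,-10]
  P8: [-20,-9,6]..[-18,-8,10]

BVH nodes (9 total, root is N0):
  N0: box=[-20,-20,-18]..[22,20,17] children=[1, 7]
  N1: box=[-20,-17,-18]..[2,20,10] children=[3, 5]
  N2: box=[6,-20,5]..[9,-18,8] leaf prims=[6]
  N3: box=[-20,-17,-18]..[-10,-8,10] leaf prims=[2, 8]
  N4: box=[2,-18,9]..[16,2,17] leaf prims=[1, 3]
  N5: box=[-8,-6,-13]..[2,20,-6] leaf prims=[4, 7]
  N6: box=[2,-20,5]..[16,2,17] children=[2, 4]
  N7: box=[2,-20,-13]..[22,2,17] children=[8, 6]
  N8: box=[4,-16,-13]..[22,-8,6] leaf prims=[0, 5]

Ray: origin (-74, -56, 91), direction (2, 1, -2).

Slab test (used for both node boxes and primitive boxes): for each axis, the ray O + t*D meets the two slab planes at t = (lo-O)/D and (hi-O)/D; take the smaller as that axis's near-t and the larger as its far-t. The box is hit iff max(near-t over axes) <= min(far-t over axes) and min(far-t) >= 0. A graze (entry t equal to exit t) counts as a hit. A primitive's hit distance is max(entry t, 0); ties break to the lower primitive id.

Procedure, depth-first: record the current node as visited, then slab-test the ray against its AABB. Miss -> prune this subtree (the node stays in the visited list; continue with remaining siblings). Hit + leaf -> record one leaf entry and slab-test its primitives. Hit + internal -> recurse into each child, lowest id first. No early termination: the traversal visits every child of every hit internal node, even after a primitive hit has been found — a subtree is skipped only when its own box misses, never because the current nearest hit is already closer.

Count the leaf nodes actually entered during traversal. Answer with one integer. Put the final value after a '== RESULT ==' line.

Trace the traversal:
N0 x:[27,48] y:[36,76] z:[37,109/2] -> hit [37,48], descend [1, 7]
  N1 x:[27,38] y:[39,76] z:[81/2,109/2] -> miss, prune
  N7 x:[38,48] y:[36,58] z:[37,52] -> hit [38,48], descend [6, 8]
    N6 x:[38,45] y:[36,58] z:[37,43] -> hit [38,43], descend [2, 4]
      N2 x:[40,83/2] y:[36,38] z:[83/2,43] -> miss, prune
      N4 x:[38,45] y:[38,58] z:[37,41] -> hit [38,41] leaf, test {P1(miss), P3@t=38}
    N8 x:[39,48] y:[40,48] z:[85/2,52] -> hit [85/2,48] leaf, test {P0(miss), P5(miss)}

7 AABB tests over nodes [0, 1, 7, 6, 2, 4, 8]; 2 leaves entered; closest P3.

== RESULT ==
2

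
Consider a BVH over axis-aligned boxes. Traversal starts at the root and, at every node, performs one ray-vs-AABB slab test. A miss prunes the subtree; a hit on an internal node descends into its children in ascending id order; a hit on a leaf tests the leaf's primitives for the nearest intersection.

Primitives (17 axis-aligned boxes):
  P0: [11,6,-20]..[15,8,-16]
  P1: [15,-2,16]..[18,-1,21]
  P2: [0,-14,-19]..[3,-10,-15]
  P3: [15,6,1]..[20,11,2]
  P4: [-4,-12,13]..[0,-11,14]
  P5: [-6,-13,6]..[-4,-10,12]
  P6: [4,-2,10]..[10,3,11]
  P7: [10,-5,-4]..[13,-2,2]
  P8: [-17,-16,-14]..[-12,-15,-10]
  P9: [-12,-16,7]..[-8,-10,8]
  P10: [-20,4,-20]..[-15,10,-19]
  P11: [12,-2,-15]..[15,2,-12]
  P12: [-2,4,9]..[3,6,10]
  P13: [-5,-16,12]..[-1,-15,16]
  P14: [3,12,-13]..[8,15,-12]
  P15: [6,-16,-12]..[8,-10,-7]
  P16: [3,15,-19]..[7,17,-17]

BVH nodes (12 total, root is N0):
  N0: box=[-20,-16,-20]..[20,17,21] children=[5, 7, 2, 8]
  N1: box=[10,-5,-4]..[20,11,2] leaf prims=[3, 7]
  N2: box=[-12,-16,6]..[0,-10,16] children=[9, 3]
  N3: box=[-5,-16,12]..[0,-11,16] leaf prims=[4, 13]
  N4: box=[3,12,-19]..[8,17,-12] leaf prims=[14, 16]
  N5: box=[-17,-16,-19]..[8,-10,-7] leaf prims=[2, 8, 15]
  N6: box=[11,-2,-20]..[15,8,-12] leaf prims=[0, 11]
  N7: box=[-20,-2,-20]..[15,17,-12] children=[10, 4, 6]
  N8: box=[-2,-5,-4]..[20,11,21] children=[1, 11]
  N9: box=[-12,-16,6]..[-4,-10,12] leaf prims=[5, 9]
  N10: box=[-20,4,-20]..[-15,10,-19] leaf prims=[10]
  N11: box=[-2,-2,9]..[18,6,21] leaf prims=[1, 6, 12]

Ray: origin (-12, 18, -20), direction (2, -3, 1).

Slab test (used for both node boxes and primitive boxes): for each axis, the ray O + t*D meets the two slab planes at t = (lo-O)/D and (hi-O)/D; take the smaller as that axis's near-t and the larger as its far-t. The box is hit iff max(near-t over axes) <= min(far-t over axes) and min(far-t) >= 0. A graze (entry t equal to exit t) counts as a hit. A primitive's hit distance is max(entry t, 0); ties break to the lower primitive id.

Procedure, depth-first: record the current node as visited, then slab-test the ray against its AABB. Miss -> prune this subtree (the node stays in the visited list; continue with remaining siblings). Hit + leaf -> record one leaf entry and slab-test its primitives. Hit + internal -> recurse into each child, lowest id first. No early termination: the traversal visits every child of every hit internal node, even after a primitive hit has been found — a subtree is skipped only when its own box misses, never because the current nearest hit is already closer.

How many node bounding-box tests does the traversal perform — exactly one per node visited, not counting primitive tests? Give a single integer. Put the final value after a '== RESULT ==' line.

Walk:
N0 x:[-4,16] y:[1/3,34/3] z:[0,41] -> hit [1/3,34/3], descend [2, 5, 7, 8]
  N2 x:[0,6] y:[28/3,34/3] z:[26,36] -> miss, prune
  N5 x:[-5/2,10] y:[28/3,34/3] z:[1,13] -> hit [28/3,10] leaf, test {P2(miss), P8(miss), P15@t=28/3}
  N7 x:[-4,27/2] y:[1/3,20/3] z:[0,8] -> hit [1/3,20/3], descend [4, 6, 10]
    N4 x:[15/2,10] y:[1/3,2] z:[1,8] -> miss, prune
    N6 x:[23/2,27/2] y:[10/3,20/3] z:[0,8] -> miss, prune
    N10 x:[-4,-3/2] y:[8/3,14/3] z:[0,1] -> miss, prune
  N8 x:[5,16] y:[7/3,23/3] z:[16,41] -> miss, prune

Visited [0, 2, 5, 7, 4, 6, 10, 8]. Tests: 8 box, 1 leaf. Nearest: P15.

== RESULT ==
8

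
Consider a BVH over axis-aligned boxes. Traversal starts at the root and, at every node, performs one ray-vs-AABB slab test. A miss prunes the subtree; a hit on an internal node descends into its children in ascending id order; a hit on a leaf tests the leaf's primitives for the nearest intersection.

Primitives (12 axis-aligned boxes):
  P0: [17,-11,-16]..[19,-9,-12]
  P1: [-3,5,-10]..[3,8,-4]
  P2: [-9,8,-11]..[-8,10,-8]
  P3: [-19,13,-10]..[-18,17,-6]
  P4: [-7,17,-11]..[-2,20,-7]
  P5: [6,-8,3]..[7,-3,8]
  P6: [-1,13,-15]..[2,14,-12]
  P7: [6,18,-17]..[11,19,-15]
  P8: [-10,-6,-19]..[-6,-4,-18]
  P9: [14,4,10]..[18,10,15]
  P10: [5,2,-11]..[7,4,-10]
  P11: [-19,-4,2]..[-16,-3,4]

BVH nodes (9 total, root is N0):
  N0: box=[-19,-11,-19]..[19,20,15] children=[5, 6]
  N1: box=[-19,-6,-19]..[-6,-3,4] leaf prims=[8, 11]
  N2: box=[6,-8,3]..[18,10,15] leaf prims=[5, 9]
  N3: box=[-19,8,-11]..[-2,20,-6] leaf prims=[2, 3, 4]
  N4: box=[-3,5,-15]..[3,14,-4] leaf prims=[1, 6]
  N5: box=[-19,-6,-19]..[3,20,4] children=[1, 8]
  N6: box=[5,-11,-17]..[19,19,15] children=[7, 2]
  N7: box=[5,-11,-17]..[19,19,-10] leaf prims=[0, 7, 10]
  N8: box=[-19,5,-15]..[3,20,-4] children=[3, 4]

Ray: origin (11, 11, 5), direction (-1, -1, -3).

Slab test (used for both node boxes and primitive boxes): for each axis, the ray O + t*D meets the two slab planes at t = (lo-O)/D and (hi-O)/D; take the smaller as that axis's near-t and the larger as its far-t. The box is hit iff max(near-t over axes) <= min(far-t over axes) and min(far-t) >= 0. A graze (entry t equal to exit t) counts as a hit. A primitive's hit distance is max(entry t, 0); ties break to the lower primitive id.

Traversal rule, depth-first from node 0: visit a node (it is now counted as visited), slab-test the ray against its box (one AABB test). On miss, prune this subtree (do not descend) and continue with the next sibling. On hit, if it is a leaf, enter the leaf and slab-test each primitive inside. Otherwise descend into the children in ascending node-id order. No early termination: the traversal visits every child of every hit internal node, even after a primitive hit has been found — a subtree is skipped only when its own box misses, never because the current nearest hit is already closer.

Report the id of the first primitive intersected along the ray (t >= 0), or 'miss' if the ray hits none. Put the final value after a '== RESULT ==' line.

Trace the traversal:
N0 x:[-8,30] y:[-9,22] z:[-10/3,8] -> hit [-10/3,8], descend [5, 6]
  N5 x:[8,30] y:[-9,17] z:[1/3,8] -> hit [8,8], descend [1, 8]
    N1 x:[17,30] y:[14,17] z:[1/3,8] -> miss, prune
    N8 x:[8,30] y:[-9,6] z:[3,20/3] -> miss, prune
  N6 x:[-8,6] y:[-8,22] z:[-10/3,22/3] -> hit [-10/3,6], descend [2, 7]
    N2 x:[-7,5] y:[1,19] z:[-10/3,2/3] -> miss, prune
    N7 x:[-8,6] y:[-8,22] z:[5,22/3] -> hit [5,6] leaf, test {P0(miss), P7(miss), P10(miss)}

Visited [0, 5, 1, 8, 6, 2, 7]. Tests: 7 box, 1 leaf. Nearest: miss.

== RESULT ==
miss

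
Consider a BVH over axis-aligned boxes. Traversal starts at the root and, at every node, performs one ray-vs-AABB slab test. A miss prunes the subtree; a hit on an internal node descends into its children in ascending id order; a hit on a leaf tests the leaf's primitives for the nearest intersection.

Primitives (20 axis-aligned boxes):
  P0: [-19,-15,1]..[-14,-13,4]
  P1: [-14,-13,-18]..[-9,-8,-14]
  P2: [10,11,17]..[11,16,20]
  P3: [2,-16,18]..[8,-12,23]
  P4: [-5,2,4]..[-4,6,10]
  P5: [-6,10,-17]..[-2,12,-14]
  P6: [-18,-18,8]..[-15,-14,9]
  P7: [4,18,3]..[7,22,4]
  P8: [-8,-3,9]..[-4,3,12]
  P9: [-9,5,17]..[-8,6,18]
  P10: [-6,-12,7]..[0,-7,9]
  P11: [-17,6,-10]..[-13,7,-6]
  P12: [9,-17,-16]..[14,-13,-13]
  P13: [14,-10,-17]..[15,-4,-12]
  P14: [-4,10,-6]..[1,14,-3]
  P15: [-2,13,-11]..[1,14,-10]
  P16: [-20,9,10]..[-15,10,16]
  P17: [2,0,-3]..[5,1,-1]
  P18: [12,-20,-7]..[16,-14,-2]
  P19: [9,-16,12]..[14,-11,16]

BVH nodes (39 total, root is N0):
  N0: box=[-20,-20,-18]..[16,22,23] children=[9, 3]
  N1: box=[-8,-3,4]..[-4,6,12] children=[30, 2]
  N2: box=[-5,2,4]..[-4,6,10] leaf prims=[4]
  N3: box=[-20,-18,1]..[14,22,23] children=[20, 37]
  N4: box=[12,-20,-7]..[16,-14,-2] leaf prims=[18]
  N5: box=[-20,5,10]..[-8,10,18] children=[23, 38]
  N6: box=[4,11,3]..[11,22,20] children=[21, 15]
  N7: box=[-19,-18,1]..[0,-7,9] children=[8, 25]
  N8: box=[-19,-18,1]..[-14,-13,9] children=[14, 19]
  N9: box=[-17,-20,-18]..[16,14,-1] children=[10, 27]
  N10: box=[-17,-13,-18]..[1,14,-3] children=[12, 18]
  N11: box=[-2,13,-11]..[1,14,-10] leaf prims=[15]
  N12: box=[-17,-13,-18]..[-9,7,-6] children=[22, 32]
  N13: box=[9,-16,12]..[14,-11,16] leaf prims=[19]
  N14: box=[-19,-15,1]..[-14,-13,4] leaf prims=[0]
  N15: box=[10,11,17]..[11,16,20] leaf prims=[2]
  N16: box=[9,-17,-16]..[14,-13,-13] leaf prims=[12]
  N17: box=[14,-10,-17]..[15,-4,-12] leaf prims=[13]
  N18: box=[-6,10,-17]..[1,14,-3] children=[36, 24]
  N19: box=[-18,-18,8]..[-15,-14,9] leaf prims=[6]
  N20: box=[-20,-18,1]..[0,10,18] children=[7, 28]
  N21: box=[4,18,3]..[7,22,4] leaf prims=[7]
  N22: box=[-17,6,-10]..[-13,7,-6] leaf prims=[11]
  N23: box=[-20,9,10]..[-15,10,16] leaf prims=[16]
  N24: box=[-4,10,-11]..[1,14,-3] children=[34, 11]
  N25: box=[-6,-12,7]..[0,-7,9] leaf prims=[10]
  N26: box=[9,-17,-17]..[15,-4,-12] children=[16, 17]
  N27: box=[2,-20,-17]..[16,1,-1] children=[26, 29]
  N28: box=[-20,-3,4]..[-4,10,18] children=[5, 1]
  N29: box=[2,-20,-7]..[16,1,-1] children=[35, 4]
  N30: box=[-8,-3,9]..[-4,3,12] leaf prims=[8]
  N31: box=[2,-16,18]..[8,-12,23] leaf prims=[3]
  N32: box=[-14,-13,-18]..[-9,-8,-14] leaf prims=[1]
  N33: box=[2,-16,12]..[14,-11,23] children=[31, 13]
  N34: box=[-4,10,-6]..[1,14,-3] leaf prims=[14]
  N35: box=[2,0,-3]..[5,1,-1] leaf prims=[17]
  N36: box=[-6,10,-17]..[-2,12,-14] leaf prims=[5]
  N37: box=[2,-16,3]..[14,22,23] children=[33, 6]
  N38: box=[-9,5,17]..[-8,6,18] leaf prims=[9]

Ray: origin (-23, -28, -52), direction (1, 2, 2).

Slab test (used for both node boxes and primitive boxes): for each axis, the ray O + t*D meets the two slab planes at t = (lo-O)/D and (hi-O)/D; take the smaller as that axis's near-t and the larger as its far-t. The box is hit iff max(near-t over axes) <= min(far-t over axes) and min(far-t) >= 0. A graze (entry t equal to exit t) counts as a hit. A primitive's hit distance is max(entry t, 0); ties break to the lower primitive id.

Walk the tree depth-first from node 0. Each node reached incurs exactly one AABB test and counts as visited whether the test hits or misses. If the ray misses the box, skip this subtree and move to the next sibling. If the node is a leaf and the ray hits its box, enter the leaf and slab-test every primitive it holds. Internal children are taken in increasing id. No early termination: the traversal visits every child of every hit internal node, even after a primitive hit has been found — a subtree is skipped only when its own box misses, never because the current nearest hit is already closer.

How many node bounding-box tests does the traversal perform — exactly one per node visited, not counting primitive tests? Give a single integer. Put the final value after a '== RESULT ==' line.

Trace the traversal:
N0 x:[3,39] y:[4,25] z:[17,75/2] -> hit [17,25], descend [3, 9]
  N3 x:[3,37] y:[5,25] z:[53/2,75/2] -> miss, prune
  N9 x:[6,39] y:[4,21] z:[17,51/2] -> hit [17,21], descend [10, 27]
    N10 x:[6,24] y:[15/2,21] z:[17,49/2] -> hit [17,21], descend [12, 18]
      N12 x:[6,14] y:[15/2,35/2] z:[17,23] -> miss, prune
      N18 x:[17,24] y:[19,21] z:[35/2,49/2] -> hit [19,21], descend [24, 36]
        N24 x:[19,24] y:[19,21] z:[41/2,49/2] -> hit [41/2,21], descend [11, 34]
          N11 x:[21,24] y:[41/2,21] z:[41/2,21] -> hit [21,21] leaf, test {P15@t=21}
          N34 x:[19,24] y:[19,21] z:[23,49/2] -> miss, prune
        N36 x:[17,21] y:[19,20] z:[35/2,19] -> hit [19,19] leaf, test {P5@t=19}
    N27 x:[25,39] y:[4,29/2] z:[35/2,51/2] -> miss, prune

Summary -> nodes [0, 3, 9, 10, 12, 18, 24, 11, 34, 36, 27]; box-tests=11; leaf-entries=2; first=P5

== RESULT ==
11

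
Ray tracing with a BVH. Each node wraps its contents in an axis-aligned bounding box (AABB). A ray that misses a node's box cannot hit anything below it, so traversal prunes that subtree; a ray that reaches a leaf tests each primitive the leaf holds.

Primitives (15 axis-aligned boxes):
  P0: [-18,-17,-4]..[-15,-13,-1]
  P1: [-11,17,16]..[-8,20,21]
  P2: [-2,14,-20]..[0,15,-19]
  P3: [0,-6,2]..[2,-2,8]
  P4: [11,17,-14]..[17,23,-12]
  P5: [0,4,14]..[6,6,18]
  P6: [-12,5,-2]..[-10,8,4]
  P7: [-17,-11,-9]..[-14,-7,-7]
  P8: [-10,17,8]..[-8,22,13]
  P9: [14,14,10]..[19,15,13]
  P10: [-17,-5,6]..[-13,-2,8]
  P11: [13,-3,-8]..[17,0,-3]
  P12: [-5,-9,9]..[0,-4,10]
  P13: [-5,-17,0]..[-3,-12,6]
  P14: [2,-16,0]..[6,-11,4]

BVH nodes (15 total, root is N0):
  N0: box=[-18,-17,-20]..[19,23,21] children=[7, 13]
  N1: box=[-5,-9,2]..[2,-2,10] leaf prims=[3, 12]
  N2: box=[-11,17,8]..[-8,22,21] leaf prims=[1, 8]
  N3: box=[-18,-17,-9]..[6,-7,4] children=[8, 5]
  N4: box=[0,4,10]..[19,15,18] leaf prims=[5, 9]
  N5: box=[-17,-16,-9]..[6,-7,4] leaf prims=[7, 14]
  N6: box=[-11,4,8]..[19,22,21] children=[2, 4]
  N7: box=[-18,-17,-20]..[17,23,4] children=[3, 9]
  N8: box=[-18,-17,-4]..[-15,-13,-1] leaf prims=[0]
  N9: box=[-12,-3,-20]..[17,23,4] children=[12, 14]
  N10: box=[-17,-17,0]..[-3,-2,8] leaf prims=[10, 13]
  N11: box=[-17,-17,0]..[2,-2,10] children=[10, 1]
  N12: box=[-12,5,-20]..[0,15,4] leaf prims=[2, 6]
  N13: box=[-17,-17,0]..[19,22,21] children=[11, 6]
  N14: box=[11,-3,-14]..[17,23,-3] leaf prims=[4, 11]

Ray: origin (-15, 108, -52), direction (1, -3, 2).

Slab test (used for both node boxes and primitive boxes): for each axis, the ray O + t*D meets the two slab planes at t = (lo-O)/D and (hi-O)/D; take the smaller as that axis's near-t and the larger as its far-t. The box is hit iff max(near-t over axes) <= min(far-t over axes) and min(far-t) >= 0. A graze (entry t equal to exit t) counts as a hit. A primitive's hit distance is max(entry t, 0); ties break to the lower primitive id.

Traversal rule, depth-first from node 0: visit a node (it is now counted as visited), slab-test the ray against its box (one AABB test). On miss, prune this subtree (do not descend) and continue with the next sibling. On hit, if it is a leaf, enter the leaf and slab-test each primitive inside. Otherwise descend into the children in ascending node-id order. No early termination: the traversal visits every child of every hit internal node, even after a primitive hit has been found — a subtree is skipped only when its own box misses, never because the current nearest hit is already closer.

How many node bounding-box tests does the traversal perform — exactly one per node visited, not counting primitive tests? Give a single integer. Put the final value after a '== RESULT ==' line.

Walk:
N0 x:[-3,34] y:[85/3,125/3] z:[16,73/2] -> hit [85/3,34], descend [7, 13]
  N7 x:[-3,32] y:[85/3,125/3] z:[16,28] -> miss, prune
  N13 x:[-2,34] y:[86/3,125/3] z:[26,73/2] -> hit [86/3,34], descend [6, 11]
    N6 x:[4,34] y:[86/3,104/3] z:[30,73/2] -> hit [30,34], descend [2, 4]
      N2 x:[4,7] y:[86/3,91/3] z:[30,73/2] -> miss, prune
      N4 x:[15,34] y:[31,104/3] z:[31,35] -> hit [31,34] leaf, test {P5(miss), P9@t=31}
    N11 x:[-2,17] y:[110/3,125/3] z:[26,31] -> miss, prune

7 AABB tests over nodes [0, 7, 13, 6, 2, 4, 11]; 1 leaf entered; closest P9.

== RESULT ==
7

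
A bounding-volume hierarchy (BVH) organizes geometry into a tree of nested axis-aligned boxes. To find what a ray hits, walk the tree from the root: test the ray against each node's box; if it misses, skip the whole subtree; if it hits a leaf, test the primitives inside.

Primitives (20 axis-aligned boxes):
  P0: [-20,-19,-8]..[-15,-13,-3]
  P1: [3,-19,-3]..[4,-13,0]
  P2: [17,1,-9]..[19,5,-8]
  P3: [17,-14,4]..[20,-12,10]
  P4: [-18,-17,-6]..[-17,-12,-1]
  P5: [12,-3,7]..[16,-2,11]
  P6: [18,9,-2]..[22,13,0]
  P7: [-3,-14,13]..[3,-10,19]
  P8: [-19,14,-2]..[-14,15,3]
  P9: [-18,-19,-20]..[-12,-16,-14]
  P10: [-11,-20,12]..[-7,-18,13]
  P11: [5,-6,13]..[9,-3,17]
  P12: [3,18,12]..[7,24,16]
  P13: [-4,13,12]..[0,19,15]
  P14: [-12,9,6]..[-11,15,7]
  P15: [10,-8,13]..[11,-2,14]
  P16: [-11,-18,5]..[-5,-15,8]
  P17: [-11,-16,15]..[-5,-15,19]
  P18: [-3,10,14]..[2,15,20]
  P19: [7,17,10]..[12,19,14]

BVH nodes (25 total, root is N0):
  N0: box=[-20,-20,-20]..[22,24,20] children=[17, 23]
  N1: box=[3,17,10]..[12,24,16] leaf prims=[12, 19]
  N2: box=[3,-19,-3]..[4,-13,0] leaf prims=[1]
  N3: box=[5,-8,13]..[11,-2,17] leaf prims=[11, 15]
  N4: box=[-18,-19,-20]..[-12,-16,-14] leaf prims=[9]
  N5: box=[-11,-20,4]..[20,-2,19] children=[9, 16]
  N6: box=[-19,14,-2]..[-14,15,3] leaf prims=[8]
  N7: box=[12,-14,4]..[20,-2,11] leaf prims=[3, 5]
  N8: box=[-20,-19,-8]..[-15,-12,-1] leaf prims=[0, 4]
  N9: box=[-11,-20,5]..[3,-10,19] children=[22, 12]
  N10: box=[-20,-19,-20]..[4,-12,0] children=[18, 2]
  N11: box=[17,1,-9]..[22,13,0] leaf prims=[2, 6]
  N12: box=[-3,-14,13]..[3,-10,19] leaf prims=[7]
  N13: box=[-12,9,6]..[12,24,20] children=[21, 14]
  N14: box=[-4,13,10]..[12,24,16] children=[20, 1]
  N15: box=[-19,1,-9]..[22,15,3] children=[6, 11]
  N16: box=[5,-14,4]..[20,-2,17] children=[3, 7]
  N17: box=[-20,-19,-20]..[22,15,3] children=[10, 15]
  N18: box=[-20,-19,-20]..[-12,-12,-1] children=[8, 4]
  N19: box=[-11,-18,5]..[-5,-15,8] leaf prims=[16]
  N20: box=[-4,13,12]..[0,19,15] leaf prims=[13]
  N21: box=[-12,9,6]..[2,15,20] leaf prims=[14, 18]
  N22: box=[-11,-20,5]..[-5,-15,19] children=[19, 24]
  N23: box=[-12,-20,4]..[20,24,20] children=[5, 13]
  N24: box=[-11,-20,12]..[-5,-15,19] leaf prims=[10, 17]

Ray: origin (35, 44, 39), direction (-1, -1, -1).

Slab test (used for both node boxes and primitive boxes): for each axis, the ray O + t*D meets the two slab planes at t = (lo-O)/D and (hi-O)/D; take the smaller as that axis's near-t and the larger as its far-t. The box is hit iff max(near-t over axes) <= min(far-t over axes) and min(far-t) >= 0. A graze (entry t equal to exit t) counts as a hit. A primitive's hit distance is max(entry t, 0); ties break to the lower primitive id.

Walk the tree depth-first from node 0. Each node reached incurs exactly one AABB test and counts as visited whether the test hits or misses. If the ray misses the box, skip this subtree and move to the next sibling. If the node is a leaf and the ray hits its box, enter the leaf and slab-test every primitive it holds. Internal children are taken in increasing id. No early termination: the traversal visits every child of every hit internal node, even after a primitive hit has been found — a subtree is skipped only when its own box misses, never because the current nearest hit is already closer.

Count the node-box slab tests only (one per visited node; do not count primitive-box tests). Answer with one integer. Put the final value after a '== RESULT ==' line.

Traverse from the root:
N0 x:[13,55] y:[20,64] z:[19,59] -> hit [20,55], descend [17, 23]
  N17 x:[13,55] y:[29,63] z:[36,59] -> hit [36,55], descend [10, 15]
    N10 x:[31,55] y:[56,63] z:[39,59] -> miss, prune
    N15 x:[13,54] y:[29,43] z:[36,48] -> hit [36,43], descend [6, 11]
      N6 x:[49,54] y:[29,30] z:[36,41] -> miss, prune
      N11 x:[13,18] y:[31,43] z:[39,48] -> miss, prune
  N23 x:[15,47] y:[20,64] z:[19,35] -> hit [20,35], descend [5, 13]
    N5 x:[15,46] y:[46,64] z:[20,35] -> miss, prune
    N13 x:[23,47] y:[20,35] z:[19,33] -> hit [23,33], descend [14, 21]
      N14 x:[23,39] y:[20,31] z:[23,29] -> hit [23,29], descend [1, 20]
        N1 x:[23,32] y:[20,27] z:[23,29] -> hit [23,27] leaf, test {P12(miss), P19@t=25}
        N20 x:[35,39] y:[25,31] z:[24,27] -> miss, prune
      N21 x:[33,47] y:[29,35] z:[19,33] -> hit [33,33] leaf, test {P14(miss), P18(miss)}

Visited [0, 17, 10, 15, 6, 11, 23, 5, 13, 14, 1, 20, 21]. Tests: 13 box, 2 leaf. Nearest: P19.

== RESULT ==
13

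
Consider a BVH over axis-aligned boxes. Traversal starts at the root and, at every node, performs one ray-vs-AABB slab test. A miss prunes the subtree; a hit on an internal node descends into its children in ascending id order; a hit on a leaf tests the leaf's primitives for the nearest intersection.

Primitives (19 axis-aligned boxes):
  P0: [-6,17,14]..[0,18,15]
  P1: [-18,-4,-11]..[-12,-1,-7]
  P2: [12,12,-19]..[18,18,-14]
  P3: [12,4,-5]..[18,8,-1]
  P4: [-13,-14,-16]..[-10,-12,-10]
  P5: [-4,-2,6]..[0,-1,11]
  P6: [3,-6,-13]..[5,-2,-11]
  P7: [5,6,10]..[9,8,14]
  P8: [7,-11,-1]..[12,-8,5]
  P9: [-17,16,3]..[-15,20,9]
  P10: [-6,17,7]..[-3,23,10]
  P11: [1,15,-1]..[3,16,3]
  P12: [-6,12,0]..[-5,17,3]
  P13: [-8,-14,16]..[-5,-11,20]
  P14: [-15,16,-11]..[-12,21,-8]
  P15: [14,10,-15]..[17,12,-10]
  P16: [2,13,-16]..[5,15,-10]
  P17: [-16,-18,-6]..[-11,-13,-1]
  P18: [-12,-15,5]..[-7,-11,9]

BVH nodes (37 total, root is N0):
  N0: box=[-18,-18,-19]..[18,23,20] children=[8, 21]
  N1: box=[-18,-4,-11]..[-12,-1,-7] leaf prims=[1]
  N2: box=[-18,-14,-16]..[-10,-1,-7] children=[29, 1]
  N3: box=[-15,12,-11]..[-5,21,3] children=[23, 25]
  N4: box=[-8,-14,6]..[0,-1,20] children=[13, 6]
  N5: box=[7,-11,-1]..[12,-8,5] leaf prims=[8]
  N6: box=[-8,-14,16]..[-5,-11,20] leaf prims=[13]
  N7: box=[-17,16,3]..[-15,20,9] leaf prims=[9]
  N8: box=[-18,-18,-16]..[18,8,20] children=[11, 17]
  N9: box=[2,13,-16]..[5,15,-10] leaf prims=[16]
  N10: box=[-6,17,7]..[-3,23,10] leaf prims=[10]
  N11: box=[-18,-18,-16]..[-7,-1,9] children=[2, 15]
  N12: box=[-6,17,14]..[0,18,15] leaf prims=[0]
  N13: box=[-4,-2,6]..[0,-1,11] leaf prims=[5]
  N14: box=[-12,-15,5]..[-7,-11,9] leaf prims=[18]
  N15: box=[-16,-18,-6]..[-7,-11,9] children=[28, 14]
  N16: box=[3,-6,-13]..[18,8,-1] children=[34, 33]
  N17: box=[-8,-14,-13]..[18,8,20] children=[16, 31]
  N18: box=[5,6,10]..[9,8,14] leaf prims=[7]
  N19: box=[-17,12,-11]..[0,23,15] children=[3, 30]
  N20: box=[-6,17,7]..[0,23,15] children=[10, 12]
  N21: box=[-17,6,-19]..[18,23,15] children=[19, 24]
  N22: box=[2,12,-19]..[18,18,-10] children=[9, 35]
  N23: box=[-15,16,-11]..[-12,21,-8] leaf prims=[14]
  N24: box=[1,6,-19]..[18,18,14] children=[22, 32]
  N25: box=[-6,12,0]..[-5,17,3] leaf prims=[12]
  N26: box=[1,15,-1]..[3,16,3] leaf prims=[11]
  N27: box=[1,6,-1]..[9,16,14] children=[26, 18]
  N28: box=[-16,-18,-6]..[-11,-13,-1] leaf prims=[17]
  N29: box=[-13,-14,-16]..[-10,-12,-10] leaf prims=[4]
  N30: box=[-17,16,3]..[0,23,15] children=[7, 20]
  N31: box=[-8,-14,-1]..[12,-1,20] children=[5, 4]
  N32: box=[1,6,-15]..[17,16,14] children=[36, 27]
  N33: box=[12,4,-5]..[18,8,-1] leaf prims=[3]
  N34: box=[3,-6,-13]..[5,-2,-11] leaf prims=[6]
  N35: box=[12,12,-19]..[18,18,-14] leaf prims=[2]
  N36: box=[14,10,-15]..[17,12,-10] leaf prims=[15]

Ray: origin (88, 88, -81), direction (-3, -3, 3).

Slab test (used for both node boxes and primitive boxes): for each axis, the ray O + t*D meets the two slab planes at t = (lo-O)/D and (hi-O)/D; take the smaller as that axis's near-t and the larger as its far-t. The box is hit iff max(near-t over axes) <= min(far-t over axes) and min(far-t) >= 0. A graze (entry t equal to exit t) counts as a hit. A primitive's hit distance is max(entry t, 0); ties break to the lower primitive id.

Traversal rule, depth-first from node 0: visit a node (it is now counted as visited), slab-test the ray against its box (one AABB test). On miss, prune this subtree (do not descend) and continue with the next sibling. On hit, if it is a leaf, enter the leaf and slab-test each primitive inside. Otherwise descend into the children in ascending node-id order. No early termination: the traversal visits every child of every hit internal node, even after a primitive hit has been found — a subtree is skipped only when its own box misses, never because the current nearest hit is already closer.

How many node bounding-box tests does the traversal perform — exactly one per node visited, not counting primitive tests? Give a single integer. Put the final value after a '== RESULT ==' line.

Trace the traversal:
N0 x:[70/3,106/3] y:[65/3,106/3] z:[62/3,101/3] -> hit [70/3,101/3], descend [8, 21]
  N8 x:[70/3,106/3] y:[80/3,106/3] z:[65/3,101/3] -> hit [80/3,101/3], descend [11, 17]
    N11 x:[95/3,106/3] y:[89/3,106/3] z:[65/3,30] -> miss, prune
    N17 x:[70/3,32] y:[80/3,34] z:[68/3,101/3] -> hit [80/3,32], descend [16, 31]
      N16 x:[70/3,85/3] y:[80/3,94/3] z:[68/3,80/3] -> hit [80/3,80/3], descend [33, 34]
        N33 x:[70/3,76/3] y:[80/3,28] z:[76/3,80/3] -> miss, prune
        N34 x:[83/3,85/3] y:[30,94/3] z:[68/3,70/3] -> miss, prune
      N31 x:[76/3,32] y:[89/3,34] z:[80/3,101/3] -> hit [89/3,32], descend [4, 5]
        N4 x:[88/3,32] y:[89/3,34] z:[29,101/3] -> hit [89/3,32], descend [6, 13]
          N6 x:[31,32] y:[33,34] z:[97/3,101/3] -> miss, prune
          N13 x:[88/3,92/3] y:[89/3,30] z:[29,92/3] -> hit [89/3,30] leaf, test {P5@t=89/3}
        N5 x:[76/3,27] y:[32,33] z:[80/3,86/3] -> miss, prune
  N21 x:[70/3,35] y:[65/3,82/3] z:[62/3,32] -> hit [70/3,82/3], descend [19, 24]
    N19 x:[88/3,35] y:[65/3,76/3] z:[70/3,32] -> miss, prune
    N24 x:[70/3,29] y:[70/3,82/3] z:[62/3,95/3] -> hit [70/3,82/3], descend [22, 32]
      N22 x:[70/3,86/3] y:[70/3,76/3] z:[62/3,71/3] -> hit [70/3,71/3], descend [9, 35]
        N9 x:[83/3,86/3] y:[73/3,25] z:[65/3,71/3] -> miss, prune
        N35 x:[70/3,76/3] y:[70/3,76/3] z:[62/3,67/3] -> miss, prune
      N32 x:[71/3,29] y:[24,82/3] z:[22,95/3] -> hit [24,82/3], descend [27, 36]
        N27 x:[79/3,29] y:[24,82/3] z:[80/3,95/3] -> hit [80/3,82/3], descend [18, 26]
          N18 x:[79/3,83/3] y:[80/3,82/3] z:[91/3,95/3] -> miss, prune
          N26 x:[85/3,29] y:[24,73/3] z:[80/3,28] -> miss, prune
        N36 x:[71/3,74/3] y:[76/3,26] z:[22,71/3] -> miss, prune

Summary -> nodes [0, 8, 11, 17, 16, 33, 34, 31, 4, 6, 13, 5, 21, 19, 24, 22, 9, 35, 32, 27, 18, 26, 36]; box-tests=23; leaf-entries=1; first=P5

== RESULT ==
23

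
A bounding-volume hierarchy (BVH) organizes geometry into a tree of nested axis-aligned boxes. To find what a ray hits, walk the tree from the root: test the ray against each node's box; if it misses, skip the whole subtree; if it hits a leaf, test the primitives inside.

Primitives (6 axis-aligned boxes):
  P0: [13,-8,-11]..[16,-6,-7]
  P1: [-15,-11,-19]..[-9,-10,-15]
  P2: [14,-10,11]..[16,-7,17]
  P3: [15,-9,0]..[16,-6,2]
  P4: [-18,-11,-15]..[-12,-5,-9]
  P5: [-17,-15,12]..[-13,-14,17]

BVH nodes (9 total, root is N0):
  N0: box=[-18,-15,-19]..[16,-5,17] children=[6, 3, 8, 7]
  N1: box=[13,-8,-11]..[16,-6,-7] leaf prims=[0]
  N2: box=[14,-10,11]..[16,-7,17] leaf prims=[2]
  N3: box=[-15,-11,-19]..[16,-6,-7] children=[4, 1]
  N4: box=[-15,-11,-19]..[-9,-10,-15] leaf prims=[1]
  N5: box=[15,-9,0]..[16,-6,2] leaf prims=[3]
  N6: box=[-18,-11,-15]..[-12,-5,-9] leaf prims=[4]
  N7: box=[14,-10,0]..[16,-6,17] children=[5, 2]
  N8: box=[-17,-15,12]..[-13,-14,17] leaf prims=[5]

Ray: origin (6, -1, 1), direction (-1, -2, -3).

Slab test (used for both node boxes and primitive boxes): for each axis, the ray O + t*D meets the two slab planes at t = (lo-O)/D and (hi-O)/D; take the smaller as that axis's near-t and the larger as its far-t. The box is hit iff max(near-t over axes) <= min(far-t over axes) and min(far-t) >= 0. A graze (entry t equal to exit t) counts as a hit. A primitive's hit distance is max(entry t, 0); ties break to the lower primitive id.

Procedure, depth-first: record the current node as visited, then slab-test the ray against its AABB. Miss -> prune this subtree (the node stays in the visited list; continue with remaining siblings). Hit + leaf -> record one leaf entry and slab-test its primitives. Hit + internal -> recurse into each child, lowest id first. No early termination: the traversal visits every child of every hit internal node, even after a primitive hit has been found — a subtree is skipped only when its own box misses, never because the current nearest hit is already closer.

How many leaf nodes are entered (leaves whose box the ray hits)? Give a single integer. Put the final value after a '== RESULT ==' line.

Traverse from the root:
N0 x:[-10,24] y:[2,7] z:[-16/3,20/3] -> hit [2,20/3], descend [3, 6, 7, 8]
  N3 x:[-10,21] y:[5/2,5] z:[8/3,20/3] -> hit [8/3,5], descend [1, 4]
    N1 x:[-10,-7] y:[5/2,7/2] z:[8/3,4] -> miss, prune
    N4 x:[15,21] y:[9/2,5] z:[16/3,20/3] -> miss, prune
  N6 x:[18,24] y:[2,5] z:[10/3,16/3] -> miss, prune
  N7 x:[-10,-8] y:[5/2,9/2] z:[-16/3,1/3] -> miss, prune
  N8 x:[19,23] y:[13/2,7] z:[-16/3,-11/3] -> miss, prune

7 AABB tests over nodes [0, 3, 1, 4, 6, 7, 8]; 0 leaves entered; closest miss.

== RESULT ==
0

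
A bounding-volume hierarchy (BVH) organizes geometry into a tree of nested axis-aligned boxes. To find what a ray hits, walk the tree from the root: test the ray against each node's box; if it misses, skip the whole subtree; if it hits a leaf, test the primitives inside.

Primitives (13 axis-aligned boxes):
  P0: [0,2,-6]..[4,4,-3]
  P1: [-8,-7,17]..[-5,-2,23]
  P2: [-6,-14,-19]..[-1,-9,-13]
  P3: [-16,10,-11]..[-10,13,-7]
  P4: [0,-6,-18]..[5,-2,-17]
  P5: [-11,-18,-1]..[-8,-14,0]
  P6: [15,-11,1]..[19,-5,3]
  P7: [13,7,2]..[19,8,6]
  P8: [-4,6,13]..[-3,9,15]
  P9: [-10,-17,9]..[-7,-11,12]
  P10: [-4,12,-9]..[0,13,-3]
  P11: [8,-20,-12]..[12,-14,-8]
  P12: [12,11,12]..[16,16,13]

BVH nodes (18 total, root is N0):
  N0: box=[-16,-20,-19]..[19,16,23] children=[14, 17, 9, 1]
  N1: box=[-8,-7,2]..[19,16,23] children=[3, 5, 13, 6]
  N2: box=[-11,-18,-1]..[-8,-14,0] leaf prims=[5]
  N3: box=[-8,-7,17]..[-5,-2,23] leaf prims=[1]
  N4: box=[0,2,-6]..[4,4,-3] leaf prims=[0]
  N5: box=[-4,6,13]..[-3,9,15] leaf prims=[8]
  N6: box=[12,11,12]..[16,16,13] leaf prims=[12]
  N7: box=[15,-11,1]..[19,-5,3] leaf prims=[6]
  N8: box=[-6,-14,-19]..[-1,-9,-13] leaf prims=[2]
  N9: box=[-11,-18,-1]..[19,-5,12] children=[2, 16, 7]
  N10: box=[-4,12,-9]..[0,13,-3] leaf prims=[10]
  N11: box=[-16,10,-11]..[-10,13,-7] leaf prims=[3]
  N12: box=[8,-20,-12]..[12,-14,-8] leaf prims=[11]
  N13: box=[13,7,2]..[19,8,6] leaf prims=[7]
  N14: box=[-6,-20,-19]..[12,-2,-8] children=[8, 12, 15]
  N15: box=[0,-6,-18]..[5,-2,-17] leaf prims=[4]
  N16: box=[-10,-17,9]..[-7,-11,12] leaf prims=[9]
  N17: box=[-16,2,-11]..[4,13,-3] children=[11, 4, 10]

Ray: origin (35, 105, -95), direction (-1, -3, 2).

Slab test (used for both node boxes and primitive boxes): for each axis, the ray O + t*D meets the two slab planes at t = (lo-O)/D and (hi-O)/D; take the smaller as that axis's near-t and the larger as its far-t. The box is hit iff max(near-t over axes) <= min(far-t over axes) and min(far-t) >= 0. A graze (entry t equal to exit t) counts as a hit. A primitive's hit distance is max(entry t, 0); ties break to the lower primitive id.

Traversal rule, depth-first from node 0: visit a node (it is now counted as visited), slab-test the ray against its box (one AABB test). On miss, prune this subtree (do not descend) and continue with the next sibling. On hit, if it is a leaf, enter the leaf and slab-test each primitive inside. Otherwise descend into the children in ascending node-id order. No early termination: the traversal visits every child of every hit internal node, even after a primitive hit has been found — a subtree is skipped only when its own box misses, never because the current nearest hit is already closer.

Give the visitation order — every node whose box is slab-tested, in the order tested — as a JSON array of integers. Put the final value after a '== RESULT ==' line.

Trace the traversal:
N0 x:[16,51] y:[89/3,125/3] z:[38,59] -> hit [38,125/3], descend [1, 9, 14, 17]
  N1 x:[16,43] y:[89/3,112/3] z:[97/2,59] -> miss, prune
  N9 x:[16,46] y:[110/3,41] z:[47,107/2] -> miss, prune
  N14 x:[23,41] y:[107/3,125/3] z:[38,87/2] -> hit [38,41], descend [8, 12, 15]
    N8 x:[36,41] y:[38,119/3] z:[38,41] -> hit [38,119/3] leaf, test {P2@t=38}
    N12 x:[23,27] y:[119/3,125/3] z:[83/2,87/2] -> miss, prune
    N15 x:[30,35] y:[107/3,37] z:[77/2,39] -> miss, prune
  N17 x:[31,51] y:[92/3,103/3] z:[42,46] -> miss, prune

Summary -> nodes [0, 1, 9, 14, 8, 12, 15, 17]; box-tests=8; leaf-entries=1; first=P2

== RESULT ==
[0, 1, 9, 14, 8, 12, 15, 17]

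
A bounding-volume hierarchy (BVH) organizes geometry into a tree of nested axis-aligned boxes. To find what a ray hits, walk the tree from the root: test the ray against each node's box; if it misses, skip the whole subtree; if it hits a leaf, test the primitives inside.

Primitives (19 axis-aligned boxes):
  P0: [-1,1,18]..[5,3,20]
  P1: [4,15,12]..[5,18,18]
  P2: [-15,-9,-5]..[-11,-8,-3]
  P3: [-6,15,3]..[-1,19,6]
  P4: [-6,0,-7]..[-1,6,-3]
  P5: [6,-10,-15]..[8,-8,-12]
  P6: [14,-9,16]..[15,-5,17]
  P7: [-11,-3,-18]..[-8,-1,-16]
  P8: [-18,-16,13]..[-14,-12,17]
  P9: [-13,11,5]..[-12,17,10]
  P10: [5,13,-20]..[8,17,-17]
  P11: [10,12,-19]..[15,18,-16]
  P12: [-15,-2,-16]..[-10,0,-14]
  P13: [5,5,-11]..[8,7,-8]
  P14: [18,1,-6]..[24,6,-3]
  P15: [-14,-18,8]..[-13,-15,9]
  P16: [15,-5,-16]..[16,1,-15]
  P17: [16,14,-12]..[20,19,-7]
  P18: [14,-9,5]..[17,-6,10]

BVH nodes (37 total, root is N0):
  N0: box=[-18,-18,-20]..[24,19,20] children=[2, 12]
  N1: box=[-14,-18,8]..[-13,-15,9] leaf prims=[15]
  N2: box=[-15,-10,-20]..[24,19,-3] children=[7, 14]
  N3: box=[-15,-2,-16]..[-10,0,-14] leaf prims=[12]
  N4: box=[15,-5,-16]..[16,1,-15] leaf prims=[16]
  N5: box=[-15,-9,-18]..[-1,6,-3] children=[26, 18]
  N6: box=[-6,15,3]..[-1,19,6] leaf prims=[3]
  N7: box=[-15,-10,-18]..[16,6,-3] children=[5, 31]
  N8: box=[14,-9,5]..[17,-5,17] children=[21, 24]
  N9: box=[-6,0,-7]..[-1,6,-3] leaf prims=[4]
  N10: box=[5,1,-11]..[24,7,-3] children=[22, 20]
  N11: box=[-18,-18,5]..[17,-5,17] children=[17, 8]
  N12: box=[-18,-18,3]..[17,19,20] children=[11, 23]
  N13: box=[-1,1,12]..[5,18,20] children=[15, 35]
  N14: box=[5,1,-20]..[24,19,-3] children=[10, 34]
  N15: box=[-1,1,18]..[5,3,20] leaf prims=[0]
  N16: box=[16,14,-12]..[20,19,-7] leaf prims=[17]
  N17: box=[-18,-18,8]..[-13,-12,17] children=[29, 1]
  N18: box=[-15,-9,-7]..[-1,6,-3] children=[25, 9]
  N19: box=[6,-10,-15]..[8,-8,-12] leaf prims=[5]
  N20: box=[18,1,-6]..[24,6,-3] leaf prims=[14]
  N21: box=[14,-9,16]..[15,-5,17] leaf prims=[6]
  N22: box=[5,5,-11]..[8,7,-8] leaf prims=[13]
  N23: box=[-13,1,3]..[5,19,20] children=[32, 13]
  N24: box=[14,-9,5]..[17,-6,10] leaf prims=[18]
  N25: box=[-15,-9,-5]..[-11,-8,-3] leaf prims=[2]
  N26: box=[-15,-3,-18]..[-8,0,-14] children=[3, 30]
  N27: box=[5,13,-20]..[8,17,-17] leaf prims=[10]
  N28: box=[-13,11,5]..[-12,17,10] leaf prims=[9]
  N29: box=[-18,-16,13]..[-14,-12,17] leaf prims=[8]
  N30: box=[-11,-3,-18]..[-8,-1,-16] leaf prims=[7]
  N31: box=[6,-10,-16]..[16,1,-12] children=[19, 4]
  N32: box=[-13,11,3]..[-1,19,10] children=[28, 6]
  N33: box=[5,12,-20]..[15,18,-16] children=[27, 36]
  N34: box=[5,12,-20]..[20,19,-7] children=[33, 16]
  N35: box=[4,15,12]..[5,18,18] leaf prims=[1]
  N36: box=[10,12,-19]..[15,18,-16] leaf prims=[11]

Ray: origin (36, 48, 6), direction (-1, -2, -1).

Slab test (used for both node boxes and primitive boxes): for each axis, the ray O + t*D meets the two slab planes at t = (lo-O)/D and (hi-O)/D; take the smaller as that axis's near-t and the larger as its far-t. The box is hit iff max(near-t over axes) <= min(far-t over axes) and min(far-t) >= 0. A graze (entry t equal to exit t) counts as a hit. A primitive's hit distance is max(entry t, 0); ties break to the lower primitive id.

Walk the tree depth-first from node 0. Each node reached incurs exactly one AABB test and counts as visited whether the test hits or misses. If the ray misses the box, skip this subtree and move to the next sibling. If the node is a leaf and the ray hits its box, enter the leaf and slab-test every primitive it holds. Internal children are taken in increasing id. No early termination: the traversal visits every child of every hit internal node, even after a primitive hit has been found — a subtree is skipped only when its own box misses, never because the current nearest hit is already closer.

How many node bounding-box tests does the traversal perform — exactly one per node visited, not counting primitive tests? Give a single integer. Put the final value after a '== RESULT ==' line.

Walk:
N0 x:[12,54] y:[29/2,33] z:[-14,26] -> hit [29/2,26], descend [2, 12]
  N2 x:[12,51] y:[29/2,29] z:[9,26] -> hit [29/2,26], descend [7, 14]
    N7 x:[20,51] y:[21,29] z:[9,24] -> hit [21,24], descend [5, 31]
      N5 x:[37,51] y:[21,57/2] z:[9,24] -> miss, prune
      N31 x:[20,30] y:[47/2,29] z:[18,22] -> miss, prune
    N14 x:[12,31] y:[29/2,47/2] z:[9,26] -> hit [29/2,47/2], descend [10, 34]
      N10 x:[12,31] y:[41/2,47/2] z:[9,17] -> miss, prune
      N34 x:[16,31] y:[29/2,18] z:[13,26] -> hit [16,18], descend [16, 33]
        N16 x:[16,20] y:[29/2,17] z:[13,18] -> hit [16,17] leaf, test {P17@t=16}
        N33 x:[21,31] y:[15,18] z:[22,26] -> miss, prune
  N12 x:[19,54] y:[29/2,33] z:[-14,3] -> miss, prune

11 AABB tests over nodes [0, 2, 7, 5, 31, 14, 10, 34, 16, 33, 12]; 1 leaf entered; closest P17.

== RESULT ==
11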